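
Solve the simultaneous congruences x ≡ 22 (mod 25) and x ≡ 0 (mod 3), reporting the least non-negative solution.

Write x = 22 + 25·k. Then 25·k ≡ 0 − 22 ≡ 2 (mod 3).
Need 25⁻¹ mod 3. Extended Euclid on (3, 1):
3 = 3·1 + 0
25⁻¹ ≡ 1 (mod 3), so k ≡ 1·2 ≡ 2 (mod 3).
x = 22 + 25·2 = 72.

72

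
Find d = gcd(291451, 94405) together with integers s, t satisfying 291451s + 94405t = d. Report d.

1

Repeated division:
291451 = 3*94405 + 8236
94405 = 11*8236 + 3809
8236 = 2*3809 + 618
3809 = 6*618 + 101
618 = 6*101 + 12
101 = 8*12 + 5
12 = 2*5 + 2
5 = 2*2 + 1
2 = 2*1 + 0
gcd(291451, 94405) = 1.
Back-substituting:
1 = 5 − 2·2
1 = −2·12 + 5·5
1 = 5·101 − 42·12
1 = −42·618 + 257·101
1 = 257·3809 − 1584·618
1 = −1584·8236 + 3425·3809
1 = 3425·94405 − 39259·8236
1 = −39259·291451 + 121202·94405
So 1 = (-39259)·291451 + (121202)·94405.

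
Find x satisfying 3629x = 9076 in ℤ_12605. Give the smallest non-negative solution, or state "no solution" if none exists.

First find gcd(3629, 12605):
12605 = 3·3629 + 1718
3629 = 2·1718 + 193
1718 = 8·193 + 174
193 = 1·174 + 19
174 = 9·19 + 3
19 = 6·3 + 1
3 = 3·1 + 0
gcd = 1, so a unique solution mod 12605 exists.
Back-substitute for the Bézout coefficients:
1 = 19 − 6·3
1 = −6·174 + 55·19
1 = 55·193 − 61·174
1 = −61·1718 + 543·193
1 = 543·3629 − 1147·1718
1 = −1147·12605 + 3984·3629
So 3629·(3984) ≡ 1 (mod 12605), giving 3629⁻¹ ≡ 3984.
x ≡ 3629⁻¹·9076 ≡ 3984·9076 ≡ 7644 (mod 12605).

7644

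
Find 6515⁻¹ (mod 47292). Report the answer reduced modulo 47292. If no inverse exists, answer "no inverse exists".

gcd(47292, 6515) by repeated division:
47292 = 7·6515 + 1687
6515 = 3·1687 + 1454
1687 = 1·1454 + 233
1454 = 6·233 + 56
233 = 4·56 + 9
56 = 6·9 + 2
9 = 4·2 + 1
2 = 2·1 + 0
Since gcd(6515, 47292) = 1, back-substitute to write 1 as a combination:
1 = 9 − 4·2
1 = −4·56 + 25·9
1 = 25·233 − 104·56
1 = −104·1454 + 649·233
1 = 649·1687 − 753·1454
1 = −753·6515 + 2908·1687
1 = 2908·47292 − 21109·6515
Hence 6515⁻¹ ≡ -21109 ≡ 26183 (mod 47292).

26183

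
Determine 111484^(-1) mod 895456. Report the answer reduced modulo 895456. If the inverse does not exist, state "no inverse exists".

no inverse exists

Euclidean algorithm on 895456, 111484:
895456 = 8*111484 + 3584
111484 = 31*3584 + 380
3584 = 9*380 + 164
380 = 2*164 + 52
164 = 3*52 + 8
52 = 6*8 + 4
8 = 2*4 + 0
gcd(111484, 895456) = 4 ≠ 1, so 111484 has no multiplicative inverse modulo 895456.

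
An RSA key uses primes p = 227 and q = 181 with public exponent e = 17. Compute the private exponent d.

φ(n) = (p−1)(q−1) = 226·180 = 40680.
Need d with 17·d ≡ 1 (mod 40680). Apply the extended Euclidean algorithm:
40680 = 2392·17 + 16
17 = 1·16 + 1
16 = 16·1 + 0
Back-substitute:
1 = 17 − 16
1 = −40680 + 2393·17
So 17·2393 ≡ 1 (mod 40680), hence d = 2393.

2393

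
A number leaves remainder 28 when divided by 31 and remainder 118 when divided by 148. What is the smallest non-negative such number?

Write x = 28 + 31·k. Then 31·k ≡ 118 − 28 ≡ 90 (mod 148).
Need 31⁻¹ mod 148. Extended Euclid on (148, 31):
148 = 4*31 + 24
31 = 1*24 + 7
24 = 3*7 + 3
7 = 2*3 + 1
3 = 3*1 + 0
Back-substitute:
1 = 7 − 2·3
1 = −2·24 + 7·7
1 = 7·31 − 9·24
1 = −9·148 + 43·31
31⁻¹ ≡ 43 (mod 148), so k ≡ 43·90 ≡ 22 (mod 148).
x = 28 + 31·22 = 710.

710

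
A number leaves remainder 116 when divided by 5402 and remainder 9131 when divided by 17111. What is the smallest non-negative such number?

Write x = 116 + 5402·k. Then 5402·k ≡ 9131 − 116 ≡ 9015 (mod 17111).
Need 5402⁻¹ mod 17111. Extended Euclid on (17111, 5402):
17111 = 3·5402 + 905
5402 = 5·905 + 877
905 = 1·877 + 28
877 = 31·28 + 9
28 = 3·9 + 1
9 = 9·1 + 0
Back-substitute:
1 = 28 − 3·9
1 = −3·877 + 94·28
1 = 94·905 − 97·877
1 = −97·5402 + 579·905
1 = 579·17111 − 1834·5402
5402⁻¹ ≡ 15277 (mod 17111), so k ≡ 15277·9015 ≡ 12827 (mod 17111).
x = 116 + 5402·12827 = 69291570.

69291570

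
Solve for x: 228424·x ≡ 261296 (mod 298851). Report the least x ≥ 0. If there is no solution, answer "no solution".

First find gcd(228424, 298851):
298851 = 1*228424 + 70427
228424 = 3*70427 + 17143
70427 = 4*17143 + 1855
17143 = 9*1855 + 448
1855 = 4*448 + 63
448 = 7*63 + 7
63 = 9*7 + 0
gcd = 7 and 7 | 261296, so solutions exist. Divide through by 7: 32632x ≡ 37328 (mod 42693).
Now find 32632⁻¹ mod 42693:
42693 = 1·32632 + 10061
32632 = 3·10061 + 2449
10061 = 4·2449 + 265
2449 = 9·265 + 64
265 = 4·64 + 9
64 = 7·9 + 1
9 = 9·1 + 0
Back-substitute:
1 = 64 − 7·9
1 = −7·265 + 29·64
1 = 29·2449 − 268·265
1 = −268·10061 + 1101·2449
1 = 1101·32632 − 3571·10061
1 = −3571·42693 + 4672·32632
So 32632⁻¹ ≡ 4672 (mod 42693).
Then x ≡ 4672·37328 ≡ 38204 (mod 42693); the smallest non-negative solution is x = 38204.

38204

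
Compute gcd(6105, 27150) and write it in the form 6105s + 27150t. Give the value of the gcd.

Apply Euclid's algorithm to 27150 and 6105:
27150 = 4·6105 + 2730
6105 = 2·2730 + 645
2730 = 4·645 + 150
645 = 4·150 + 45
150 = 3·45 + 15
45 = 3·15 + 0
gcd(6105, 27150) = 15.
Working backward:
15 = 150 − 3·45
15 = −3·645 + 13·150
15 = 13·2730 − 55·645
15 = −55·6105 + 123·2730
15 = 123·27150 − 547·6105
So 15 = (123)·27150 + (-547)·6105.

15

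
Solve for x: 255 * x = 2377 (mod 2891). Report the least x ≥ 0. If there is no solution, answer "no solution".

First find gcd(255, 2891):
2891 = 11·255 + 86
255 = 2·86 + 83
86 = 1·83 + 3
83 = 27·3 + 2
3 = 1·2 + 1
2 = 2·1 + 0
gcd = 1, so a unique solution mod 2891 exists.
Back-substitute for the Bézout coefficients:
1 = 3 − 2
1 = −83 + 28·3
1 = 28·86 − 29·83
1 = −29·255 + 86·86
1 = 86·2891 − 975·255
So 255·(-975) ≡ 1 (mod 2891), giving 255⁻¹ ≡ 1916.
x ≡ 255⁻¹·2377 ≡ 1916·2377 ≡ 1007 (mod 2891).

1007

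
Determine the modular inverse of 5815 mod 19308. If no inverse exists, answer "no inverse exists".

Run Euclid on (19308, 5815):
19308 = 3×5815 + 1863
5815 = 3×1863 + 226
1863 = 8×226 + 55
226 = 4×55 + 6
55 = 9×6 + 1
6 = 6×1 + 0
gcd = 1, so the inverse exists. Back-substitute:
1 = 55 − 9·6
1 = −9·226 + 37·55
1 = 37·1863 − 305·226
1 = −305·5815 + 952·1863
1 = 952·19308 − 3161·5815
Hence 5815⁻¹ ≡ -3161 ≡ 16147 (mod 19308).

16147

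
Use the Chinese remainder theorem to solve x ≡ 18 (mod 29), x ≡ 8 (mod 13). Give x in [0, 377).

47

Write x = 18 + 29·k. Then 29·k ≡ 8 − 18 ≡ 3 (mod 13).
Need 29⁻¹ mod 13. Extended Euclid on (13, 3):
13 = 4×3 + 1
3 = 3×1 + 0
Back-substitute:
1 = 13 − 4·3
29⁻¹ ≡ 9 (mod 13), so k ≡ 9·3 ≡ 1 (mod 13).
x = 18 + 29·1 = 47.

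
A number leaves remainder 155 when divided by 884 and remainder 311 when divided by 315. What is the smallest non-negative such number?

Write x = 155 + 884·k. Then 884·k ≡ 311 − 155 ≡ 156 (mod 315).
Need 884⁻¹ mod 315. Extended Euclid on (315, 254):
315 = 1×254 + 61
254 = 4×61 + 10
61 = 6×10 + 1
10 = 10×1 + 0
Back-substitute:
1 = 61 − 6·10
1 = −6·254 + 25·61
1 = 25·315 − 31·254
884⁻¹ ≡ 284 (mod 315), so k ≡ 284·156 ≡ 204 (mod 315).
x = 155 + 884·204 = 180491.

180491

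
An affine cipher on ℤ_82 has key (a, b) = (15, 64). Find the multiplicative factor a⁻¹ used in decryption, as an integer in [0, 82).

Extended Euclidean algorithm:
82 = 5*15 + 7
15 = 2*7 + 1
7 = 7*1 + 0
gcd = 1, so the inverse exists. Back-substitute:
1 = 15 − 2·7
1 = −2·82 + 11·15
So 15·11 ≡ 1 (mod 82).

11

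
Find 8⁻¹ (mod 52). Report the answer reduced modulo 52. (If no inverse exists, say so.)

Compute gcd(8, 52):
52 = 6·8 + 4
8 = 2·4 + 0
Since gcd = 4 > 1, 8 is not a unit mod 52.

no inverse exists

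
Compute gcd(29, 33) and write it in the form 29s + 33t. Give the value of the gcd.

Repeated division:
33 = 1×29 + 4
29 = 7×4 + 1
4 = 4×1 + 0
gcd(29, 33) = 1.
Express as a combination:
1 = 29 − 7·4
1 = −7·33 + 8·29
So 1 = (-7)·33 + (8)·29.

1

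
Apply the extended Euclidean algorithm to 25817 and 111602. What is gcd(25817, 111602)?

1

Repeated division:
111602 = 4×25817 + 8334
25817 = 3×8334 + 815
8334 = 10×815 + 184
815 = 4×184 + 79
184 = 2×79 + 26
79 = 3×26 + 1
26 = 26×1 + 0
gcd(25817, 111602) = 1.
Working backward:
1 = 79 − 3·26
1 = −3·184 + 7·79
1 = 7·815 − 31·184
1 = −31·8334 + 317·815
1 = 317·25817 − 982·8334
1 = −982·111602 + 4245·25817
So 1 = (-982)·111602 + (4245)·25817.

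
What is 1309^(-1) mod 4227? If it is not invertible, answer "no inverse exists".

Run Euclid on (4227, 1309):
4227 = 3*1309 + 300
1309 = 4*300 + 109
300 = 2*109 + 82
109 = 1*82 + 27
82 = 3*27 + 1
27 = 27*1 + 0
Since gcd(1309, 4227) = 1, back-substitute to write 1 as a combination:
1 = 82 − 3·27
1 = −3·109 + 4·82
1 = 4·300 − 11·109
1 = −11·1309 + 48·300
1 = 48·4227 − 155·1309
Thus 1309·(-155) ≡ 1 (mod 4227); reducing, -155 mod 4227 = 4072.

4072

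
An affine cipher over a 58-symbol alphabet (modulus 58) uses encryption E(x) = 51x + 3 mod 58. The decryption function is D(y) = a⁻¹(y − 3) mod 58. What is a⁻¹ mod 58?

gcd(58, 51) by repeated division:
58 = 1·51 + 7
51 = 7·7 + 2
7 = 3·2 + 1
2 = 2·1 + 0
Since gcd(51, 58) = 1, back-substitute to write 1 as a combination:
1 = 7 − 3·2
1 = −3·51 + 22·7
1 = 22·58 − 25·51
So 51·(-25) ≡ 1 (mod 58), and -25 ≡ 33 (mod 58).

33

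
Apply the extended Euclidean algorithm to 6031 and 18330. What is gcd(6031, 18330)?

1

Repeated division:
18330 = 3*6031 + 237
6031 = 25*237 + 106
237 = 2*106 + 25
106 = 4*25 + 6
25 = 4*6 + 1
6 = 6*1 + 0
gcd(6031, 18330) = 1.
Back-substituting:
1 = 25 − 4·6
1 = −4·106 + 17·25
1 = 17·237 − 38·106
1 = −38·6031 + 967·237
1 = 967·18330 − 2939·6031
So 1 = (967)·18330 + (-2939)·6031.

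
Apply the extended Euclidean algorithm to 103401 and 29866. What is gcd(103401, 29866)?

1

Euclidean algorithm:
103401 = 3*29866 + 13803
29866 = 2*13803 + 2260
13803 = 6*2260 + 243
2260 = 9*243 + 73
243 = 3*73 + 24
73 = 3*24 + 1
24 = 24*1 + 0
gcd(103401, 29866) = 1.
Working backward:
1 = 73 − 3·24
1 = −3·243 + 10·73
1 = 10·2260 − 93·243
1 = −93·13803 + 568·2260
1 = 568·29866 − 1229·13803
1 = −1229·103401 + 4255·29866
So 1 = (-1229)·103401 + (4255)·29866.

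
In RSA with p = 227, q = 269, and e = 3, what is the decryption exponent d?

φ(n) = (p−1)(q−1) = 226·268 = 60568.
Need d with 3·d ≡ 1 (mod 60568). Apply the extended Euclidean algorithm:
60568 = 20189·3 + 1
3 = 3·1 + 0
Back-substitute:
1 = 60568 − 20189·3
So 3·(-20189) ≡ 1 (mod 60568), hence d ≡ -20189 ≡ 40379 (mod 60568).

40379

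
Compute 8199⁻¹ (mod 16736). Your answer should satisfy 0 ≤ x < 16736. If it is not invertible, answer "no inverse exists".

Apply the Euclidean algorithm to 16736 and 8199:
16736 = 2×8199 + 338
8199 = 24×338 + 87
338 = 3×87 + 77
87 = 1×77 + 10
77 = 7×10 + 7
10 = 1×7 + 3
7 = 2×3 + 1
3 = 3×1 + 0
The gcd is 1. Working backward:
1 = 7 − 2·3
1 = −2·10 + 3·7
1 = 3·77 − 23·10
1 = −23·87 + 26·77
1 = 26·338 − 101·87
1 = −101·8199 + 2450·338
1 = 2450·16736 − 5001·8199
Hence 8199⁻¹ ≡ -5001 ≡ 11735 (mod 16736).

11735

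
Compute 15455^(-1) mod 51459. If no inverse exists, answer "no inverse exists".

48782

Apply the Euclidean algorithm to 51459 and 15455:
51459 = 3×15455 + 5094
15455 = 3×5094 + 173
5094 = 29×173 + 77
173 = 2×77 + 19
77 = 4×19 + 1
19 = 19×1 + 0
Since gcd(15455, 51459) = 1, back-substitute to write 1 as a combination:
1 = 77 − 4·19
1 = −4·173 + 9·77
1 = 9·5094 − 265·173
1 = −265·15455 + 804·5094
1 = 804·51459 − 2677·15455
So 15455·(-2677) ≡ 1 (mod 51459), and -2677 ≡ 48782 (mod 51459).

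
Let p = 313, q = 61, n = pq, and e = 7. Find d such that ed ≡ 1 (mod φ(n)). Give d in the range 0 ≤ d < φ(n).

8023

φ(n) = (p−1)(q−1) = 312·60 = 18720.
Need d with 7·d ≡ 1 (mod 18720). Apply the extended Euclidean algorithm:
18720 = 2674*7 + 2
7 = 3*2 + 1
2 = 2*1 + 0
Back-substitute:
1 = 7 − 3·2
1 = −3·18720 + 8023·7
So 7·8023 ≡ 1 (mod 18720), hence d = 8023.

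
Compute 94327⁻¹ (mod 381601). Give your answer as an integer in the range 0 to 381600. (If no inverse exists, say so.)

Extended Euclidean algorithm:
381601 = 4·94327 + 4293
94327 = 21·4293 + 4174
4293 = 1·4174 + 119
4174 = 35·119 + 9
119 = 13·9 + 2
9 = 4·2 + 1
2 = 2·1 + 0
gcd = 1, so the inverse exists. Back-substitute:
1 = 9 − 4·2
1 = −4·119 + 53·9
1 = 53·4174 − 1859·119
1 = −1859·4293 + 1912·4174
1 = 1912·94327 − 42011·4293
1 = −42011·381601 + 169956·94327
So 94327·169956 ≡ 1 (mod 381601).

169956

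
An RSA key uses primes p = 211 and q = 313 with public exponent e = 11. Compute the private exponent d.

φ(n) = (p−1)(q−1) = 210·312 = 65520.
Need d with 11·d ≡ 1 (mod 65520). Apply the extended Euclidean algorithm:
65520 = 5956*11 + 4
11 = 2*4 + 3
4 = 1*3 + 1
3 = 3*1 + 0
Back-substitute:
1 = 4 − 3
1 = −11 + 3·4
1 = 3·65520 − 17869·11
So 11·(-17869) ≡ 1 (mod 65520), hence d ≡ -17869 ≡ 47651 (mod 65520).

47651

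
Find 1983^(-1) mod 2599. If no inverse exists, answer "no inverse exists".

2291

gcd(2599, 1983) by repeated division:
2599 = 1*1983 + 616
1983 = 3*616 + 135
616 = 4*135 + 76
135 = 1*76 + 59
76 = 1*59 + 17
59 = 3*17 + 8
17 = 2*8 + 1
8 = 8*1 + 0
gcd = 1, so the inverse exists. Back-substitute:
1 = 17 − 2·8
1 = −2·59 + 7·17
1 = 7·76 − 9·59
1 = −9·135 + 16·76
1 = 16·616 − 73·135
1 = −73·1983 + 235·616
1 = 235·2599 − 308·1983
Thus 1983·(-308) ≡ 1 (mod 2599); reducing, -308 mod 2599 = 2291.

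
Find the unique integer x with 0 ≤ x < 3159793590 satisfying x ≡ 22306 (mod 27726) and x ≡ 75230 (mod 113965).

610243840

Write x = 22306 + 27726·k. Then 27726·k ≡ 75230 − 22306 ≡ 52924 (mod 113965).
Need 27726⁻¹ mod 113965. Extended Euclid on (113965, 27726):
113965 = 4·27726 + 3061
27726 = 9·3061 + 177
3061 = 17·177 + 52
177 = 3·52 + 21
52 = 2·21 + 10
21 = 2·10 + 1
10 = 10·1 + 0
Back-substitute:
1 = 21 − 2·10
1 = −2·52 + 5·21
1 = 5·177 − 17·52
1 = −17·3061 + 294·177
1 = 294·27726 − 2663·3061
1 = −2663·113965 + 10946·27726
27726⁻¹ ≡ 10946 (mod 113965), so k ≡ 10946·52924 ≡ 22009 (mod 113965).
x = 22306 + 27726·22009 = 610243840.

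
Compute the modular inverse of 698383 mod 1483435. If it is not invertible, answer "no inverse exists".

Run Euclid on (1483435, 698383):
1483435 = 2·698383 + 86669
698383 = 8·86669 + 5031
86669 = 17·5031 + 1142
5031 = 4·1142 + 463
1142 = 2·463 + 216
463 = 2·216 + 31
216 = 6·31 + 30
31 = 1·30 + 1
30 = 30·1 + 0
Since gcd(698383, 1483435) = 1, back-substitute to write 1 as a combination:
1 = 31 − 30
1 = −216 + 7·31
1 = 7·463 − 15·216
1 = −15·1142 + 37·463
1 = 37·5031 − 163·1142
1 = −163·86669 + 2808·5031
1 = 2808·698383 − 22627·86669
1 = −22627·1483435 + 48062·698383
So 698383·48062 ≡ 1 (mod 1483435).

48062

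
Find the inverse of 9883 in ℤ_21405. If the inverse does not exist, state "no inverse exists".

8737

Apply the Euclidean algorithm to 21405 and 9883:
21405 = 2*9883 + 1639
9883 = 6*1639 + 49
1639 = 33*49 + 22
49 = 2*22 + 5
22 = 4*5 + 2
5 = 2*2 + 1
2 = 2*1 + 0
The gcd is 1. Working backward:
1 = 5 − 2·2
1 = −2·22 + 9·5
1 = 9·49 − 20·22
1 = −20·1639 + 669·49
1 = 669·9883 − 4034·1639
1 = −4034·21405 + 8737·9883
So 9883·8737 ≡ 1 (mod 21405).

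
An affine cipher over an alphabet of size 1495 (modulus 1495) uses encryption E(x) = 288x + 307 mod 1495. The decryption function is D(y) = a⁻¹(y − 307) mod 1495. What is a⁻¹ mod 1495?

462

Extended Euclidean algorithm:
1495 = 5*288 + 55
288 = 5*55 + 13
55 = 4*13 + 3
13 = 4*3 + 1
3 = 3*1 + 0
gcd = 1, so the inverse exists. Back-substitute:
1 = 13 − 4·3
1 = −4·55 + 17·13
1 = 17·288 − 89·55
1 = −89·1495 + 462·288
So 288·462 ≡ 1 (mod 1495).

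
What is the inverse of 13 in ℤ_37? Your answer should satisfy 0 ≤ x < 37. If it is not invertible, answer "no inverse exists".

Run Euclid on (37, 13):
37 = 2×13 + 11
13 = 1×11 + 2
11 = 5×2 + 1
2 = 2×1 + 0
Since gcd(13, 37) = 1, back-substitute to write 1 as a combination:
1 = 11 − 5·2
1 = −5·13 + 6·11
1 = 6·37 − 17·13
So 13·(-17) ≡ 1 (mod 37), and -17 ≡ 20 (mod 37).

20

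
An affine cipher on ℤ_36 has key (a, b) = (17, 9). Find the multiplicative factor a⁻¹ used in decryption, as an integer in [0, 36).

Apply the Euclidean algorithm to 36 and 17:
36 = 2*17 + 2
17 = 8*2 + 1
2 = 2*1 + 0
The gcd is 1. Working backward:
1 = 17 − 8·2
1 = −8·36 + 17·17
So 17·17 ≡ 1 (mod 36).

17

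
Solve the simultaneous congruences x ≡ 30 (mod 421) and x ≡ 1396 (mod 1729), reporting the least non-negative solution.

692996

Write x = 30 + 421·k. Then 421·k ≡ 1396 − 30 ≡ 1366 (mod 1729).
Need 421⁻¹ mod 1729. Extended Euclid on (1729, 421):
1729 = 4*421 + 45
421 = 9*45 + 16
45 = 2*16 + 13
16 = 1*13 + 3
13 = 4*3 + 1
3 = 3*1 + 0
Back-substitute:
1 = 13 − 4·3
1 = −4·16 + 5·13
1 = 5·45 − 14·16
1 = −14·421 + 131·45
1 = 131·1729 − 538·421
421⁻¹ ≡ 1191 (mod 1729), so k ≡ 1191·1366 ≡ 1646 (mod 1729).
x = 30 + 421·1646 = 692996.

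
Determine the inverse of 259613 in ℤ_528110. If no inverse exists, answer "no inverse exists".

Run Euclid on (528110, 259613):
528110 = 2*259613 + 8884
259613 = 29*8884 + 1977
8884 = 4*1977 + 976
1977 = 2*976 + 25
976 = 39*25 + 1
25 = 25*1 + 0
Since gcd(259613, 528110) = 1, back-substitute to write 1 as a combination:
1 = 976 − 39·25
1 = −39·1977 + 79·976
1 = 79·8884 − 355·1977
1 = −355·259613 + 10374·8884
1 = 10374·528110 − 21103·259613
So 259613·(-21103) ≡ 1 (mod 528110), and -21103 ≡ 507007 (mod 528110).

507007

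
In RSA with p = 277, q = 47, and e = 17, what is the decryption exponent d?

φ(n) = (p−1)(q−1) = 276·46 = 12696.
Need d with 17·d ≡ 1 (mod 12696). Apply the extended Euclidean algorithm:
12696 = 746*17 + 14
17 = 1*14 + 3
14 = 4*3 + 2
3 = 1*2 + 1
2 = 2*1 + 0
Back-substitute:
1 = 3 − 2
1 = −14 + 5·3
1 = 5·17 − 6·14
1 = −6·12696 + 4481·17
So 17·4481 ≡ 1 (mod 12696), hence d = 4481.

4481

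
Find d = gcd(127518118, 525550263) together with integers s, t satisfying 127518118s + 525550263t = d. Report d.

7

Euclidean algorithm:
525550263 = 4*127518118 + 15477791
127518118 = 8*15477791 + 3695790
15477791 = 4*3695790 + 694631
3695790 = 5*694631 + 222635
694631 = 3*222635 + 26726
222635 = 8*26726 + 8827
26726 = 3*8827 + 245
8827 = 36*245 + 7
245 = 35*7 + 0
gcd(127518118, 525550263) = 7.
Express as a combination:
7 = 8827 − 36·245
7 = −36·26726 + 109·8827
7 = 109·222635 − 908·26726
7 = −908·694631 + 2833·222635
7 = 2833·3695790 − 15073·694631
7 = −15073·15477791 + 63125·3695790
7 = 63125·127518118 − 520073·15477791
7 = −520073·525550263 + 2143417·127518118
So 7 = (-520073)·525550263 + (2143417)·127518118.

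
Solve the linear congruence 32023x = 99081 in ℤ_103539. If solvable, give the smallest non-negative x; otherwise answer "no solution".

72687

First find gcd(32023, 103539):
103539 = 3·32023 + 7470
32023 = 4·7470 + 2143
7470 = 3·2143 + 1041
2143 = 2·1041 + 61
1041 = 17·61 + 4
61 = 15·4 + 1
4 = 4·1 + 0
gcd = 1, so a unique solution mod 103539 exists.
Back-substitute for the Bézout coefficients:
1 = 61 − 15·4
1 = −15·1041 + 256·61
1 = 256·2143 − 527·1041
1 = −527·7470 + 1837·2143
1 = 1837·32023 − 7875·7470
1 = −7875·103539 + 25462·32023
So 32023·(25462) ≡ 1 (mod 103539), giving 32023⁻¹ ≡ 25462.
x ≡ 32023⁻¹·99081 ≡ 25462·99081 ≡ 72687 (mod 103539).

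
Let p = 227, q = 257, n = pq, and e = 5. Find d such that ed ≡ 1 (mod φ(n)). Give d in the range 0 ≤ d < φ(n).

φ(n) = (p−1)(q−1) = 226·256 = 57856.
Need d with 5·d ≡ 1 (mod 57856). Apply the extended Euclidean algorithm:
57856 = 11571*5 + 1
5 = 5*1 + 0
Back-substitute:
1 = 57856 − 11571·5
So 5·(-11571) ≡ 1 (mod 57856), hence d ≡ -11571 ≡ 46285 (mod 57856).

46285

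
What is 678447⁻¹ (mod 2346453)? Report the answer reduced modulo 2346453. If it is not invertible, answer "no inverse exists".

no inverse exists

Compute gcd(678447, 2346453):
2346453 = 3×678447 + 311112
678447 = 2×311112 + 56223
311112 = 5×56223 + 29997
56223 = 1×29997 + 26226
29997 = 1×26226 + 3771
26226 = 6×3771 + 3600
3771 = 1×3600 + 171
3600 = 21×171 + 9
171 = 19×9 + 0
gcd(678447, 2346453) = 9 ≠ 1, so 678447 has no multiplicative inverse modulo 2346453.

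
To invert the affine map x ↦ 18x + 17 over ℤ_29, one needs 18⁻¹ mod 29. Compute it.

gcd(29, 18) by repeated division:
29 = 1·18 + 11
18 = 1·11 + 7
11 = 1·7 + 4
7 = 1·4 + 3
4 = 1·3 + 1
3 = 3·1 + 0
gcd = 1, so the inverse exists. Back-substitute:
1 = 4 − 3
1 = −7 + 2·4
1 = 2·11 − 3·7
1 = −3·18 + 5·11
1 = 5·29 − 8·18
Thus 18·(-8) ≡ 1 (mod 29); reducing, -8 mod 29 = 21.

21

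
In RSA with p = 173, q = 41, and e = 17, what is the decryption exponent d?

2833

φ(n) = (p−1)(q−1) = 172·40 = 6880.
Need d with 17·d ≡ 1 (mod 6880). Apply the extended Euclidean algorithm:
6880 = 404×17 + 12
17 = 1×12 + 5
12 = 2×5 + 2
5 = 2×2 + 1
2 = 2×1 + 0
Back-substitute:
1 = 5 − 2·2
1 = −2·12 + 5·5
1 = 5·17 − 7·12
1 = −7·6880 + 2833·17
So 17·2833 ≡ 1 (mod 6880), hence d = 2833.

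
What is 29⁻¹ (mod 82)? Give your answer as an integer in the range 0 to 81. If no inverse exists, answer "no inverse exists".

17

Extended Euclidean algorithm:
82 = 2·29 + 24
29 = 1·24 + 5
24 = 4·5 + 4
5 = 1·4 + 1
4 = 4·1 + 0
gcd = 1, so the inverse exists. Back-substitute:
1 = 5 − 4
1 = −24 + 5·5
1 = 5·29 − 6·24
1 = −6·82 + 17·29
So 29·17 ≡ 1 (mod 82).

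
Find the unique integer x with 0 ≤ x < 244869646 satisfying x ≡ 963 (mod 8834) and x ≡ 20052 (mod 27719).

60752381

Write x = 963 + 8834·k. Then 8834·k ≡ 20052 − 963 ≡ 19089 (mod 27719).
Need 8834⁻¹ mod 27719. Extended Euclid on (27719, 8834):
27719 = 3×8834 + 1217
8834 = 7×1217 + 315
1217 = 3×315 + 272
315 = 1×272 + 43
272 = 6×43 + 14
43 = 3×14 + 1
14 = 14×1 + 0
Back-substitute:
1 = 43 − 3·14
1 = −3·272 + 19·43
1 = 19·315 − 22·272
1 = −22·1217 + 85·315
1 = 85·8834 − 617·1217
1 = −617·27719 + 1936·8834
8834⁻¹ ≡ 1936 (mod 27719), so k ≡ 1936·19089 ≡ 6877 (mod 27719).
x = 963 + 8834·6877 = 60752381.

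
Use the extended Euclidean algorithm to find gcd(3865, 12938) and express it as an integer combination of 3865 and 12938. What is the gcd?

Repeated division:
12938 = 3·3865 + 1343
3865 = 2·1343 + 1179
1343 = 1·1179 + 164
1179 = 7·164 + 31
164 = 5·31 + 9
31 = 3·9 + 4
9 = 2·4 + 1
4 = 4·1 + 0
gcd(3865, 12938) = 1.
Express as a combination:
1 = 9 − 2·4
1 = −2·31 + 7·9
1 = 7·164 − 37·31
1 = −37·1179 + 266·164
1 = 266·1343 − 303·1179
1 = −303·3865 + 872·1343
1 = 872·12938 − 2919·3865
So 1 = (872)·12938 + (-2919)·3865.

1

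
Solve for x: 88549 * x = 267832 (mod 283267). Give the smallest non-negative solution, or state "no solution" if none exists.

249911

First find gcd(88549, 283267):
283267 = 3*88549 + 17620
88549 = 5*17620 + 449
17620 = 39*449 + 109
449 = 4*109 + 13
109 = 8*13 + 5
13 = 2*5 + 3
5 = 1*3 + 2
3 = 1*2 + 1
2 = 2*1 + 0
gcd = 1, so a unique solution mod 283267 exists.
Back-substitute for the Bézout coefficients:
1 = 3 − 2
1 = −5 + 2·3
1 = 2·13 − 5·5
1 = −5·109 + 42·13
1 = 42·449 − 173·109
1 = −173·17620 + 6789·449
1 = 6789·88549 − 34118·17620
1 = −34118·283267 + 109143·88549
So 88549·(109143) ≡ 1 (mod 283267), giving 88549⁻¹ ≡ 109143.
x ≡ 88549⁻¹·267832 ≡ 109143·267832 ≡ 249911 (mod 283267).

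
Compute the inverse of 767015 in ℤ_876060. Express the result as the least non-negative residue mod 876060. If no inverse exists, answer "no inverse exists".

Euclidean algorithm on 876060, 767015:
876060 = 1×767015 + 109045
767015 = 7×109045 + 3700
109045 = 29×3700 + 1745
3700 = 2×1745 + 210
1745 = 8×210 + 65
210 = 3×65 + 15
65 = 4×15 + 5
15 = 3×5 + 0
gcd(767015, 876060) = 5 ≠ 1, so 767015 has no multiplicative inverse modulo 876060.

no inverse exists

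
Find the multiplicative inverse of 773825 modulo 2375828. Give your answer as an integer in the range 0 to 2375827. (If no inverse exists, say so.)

Compute gcd(773825, 2375828):
2375828 = 3·773825 + 54353
773825 = 14·54353 + 12883
54353 = 4·12883 + 2821
12883 = 4·2821 + 1599
2821 = 1·1599 + 1222
1599 = 1·1222 + 377
1222 = 3·377 + 91
377 = 4·91 + 13
91 = 7·13 + 0
Since gcd = 13 > 1, 773825 is not a unit mod 2375828.

no inverse exists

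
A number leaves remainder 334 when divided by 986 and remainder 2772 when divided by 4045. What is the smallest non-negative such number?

Write x = 334 + 986·k. Then 986·k ≡ 2772 − 334 ≡ 2438 (mod 4045).
Need 986⁻¹ mod 4045. Extended Euclid on (4045, 986):
4045 = 4*986 + 101
986 = 9*101 + 77
101 = 1*77 + 24
77 = 3*24 + 5
24 = 4*5 + 4
5 = 1*4 + 1
4 = 4*1 + 0
Back-substitute:
1 = 5 − 4
1 = −24 + 5·5
1 = 5·77 − 16·24
1 = −16·101 + 21·77
1 = 21·986 − 205·101
1 = −205·4045 + 841·986
986⁻¹ ≡ 841 (mod 4045), so k ≡ 841·2438 ≡ 3588 (mod 4045).
x = 334 + 986·3588 = 3538102.

3538102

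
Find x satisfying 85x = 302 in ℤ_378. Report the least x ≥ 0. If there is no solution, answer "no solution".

First find gcd(85, 378):
378 = 4×85 + 38
85 = 2×38 + 9
38 = 4×9 + 2
9 = 4×2 + 1
2 = 2×1 + 0
gcd = 1, so a unique solution mod 378 exists.
Back-substitute for the Bézout coefficients:
1 = 9 − 4·2
1 = −4·38 + 17·9
1 = 17·85 − 38·38
1 = −38·378 + 169·85
So 85·(169) ≡ 1 (mod 378), giving 85⁻¹ ≡ 169.
x ≡ 85⁻¹·302 ≡ 169·302 ≡ 8 (mod 378).

8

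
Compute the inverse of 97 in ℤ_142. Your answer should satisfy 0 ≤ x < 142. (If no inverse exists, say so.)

41

Apply the Euclidean algorithm to 142 and 97:
142 = 1·97 + 45
97 = 2·45 + 7
45 = 6·7 + 3
7 = 2·3 + 1
3 = 3·1 + 0
Since gcd(97, 142) = 1, back-substitute to write 1 as a combination:
1 = 7 − 2·3
1 = −2·45 + 13·7
1 = 13·97 − 28·45
1 = −28·142 + 41·97
So 97·41 ≡ 1 (mod 142).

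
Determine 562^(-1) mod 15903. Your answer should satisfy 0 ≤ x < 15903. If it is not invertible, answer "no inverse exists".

Extended Euclidean algorithm:
15903 = 28·562 + 167
562 = 3·167 + 61
167 = 2·61 + 45
61 = 1·45 + 16
45 = 2·16 + 13
16 = 1·13 + 3
13 = 4·3 + 1
3 = 3·1 + 0
The gcd is 1. Working backward:
1 = 13 − 4·3
1 = −4·16 + 5·13
1 = 5·45 − 14·16
1 = −14·61 + 19·45
1 = 19·167 − 52·61
1 = −52·562 + 175·167
1 = 175·15903 − 4952·562
So 562·(-4952) ≡ 1 (mod 15903), and -4952 ≡ 10951 (mod 15903).

10951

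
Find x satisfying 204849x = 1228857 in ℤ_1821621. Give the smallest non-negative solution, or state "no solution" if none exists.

First find gcd(204849, 1821621):
1821621 = 8*204849 + 182829
204849 = 1*182829 + 22020
182829 = 8*22020 + 6669
22020 = 3*6669 + 2013
6669 = 3*2013 + 630
2013 = 3*630 + 123
630 = 5*123 + 15
123 = 8*15 + 3
15 = 5*3 + 0
gcd = 3 and 3 | 1228857, so solutions exist. Divide through by 3: 68283x ≡ 409619 (mod 607207).
Now find 68283⁻¹ mod 607207:
607207 = 8×68283 + 60943
68283 = 1×60943 + 7340
60943 = 8×7340 + 2223
7340 = 3×2223 + 671
2223 = 3×671 + 210
671 = 3×210 + 41
210 = 5×41 + 5
41 = 8×5 + 1
5 = 5×1 + 0
Back-substitute:
1 = 41 − 8·5
1 = −8·210 + 41·41
1 = 41·671 − 131·210
1 = −131·2223 + 434·671
1 = 434·7340 − 1433·2223
1 = −1433·60943 + 11898·7340
1 = 11898·68283 − 13331·60943
1 = −13331·607207 + 118546·68283
So 68283⁻¹ ≡ 118546 (mod 607207).
Then x ≡ 118546·409619 ≡ 350184 (mod 607207); the smallest non-negative solution is x = 350184.

350184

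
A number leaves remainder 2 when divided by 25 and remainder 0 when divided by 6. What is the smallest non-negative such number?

102

Write x = 2 + 25·k. Then 25·k ≡ 0 − 2 ≡ 4 (mod 6).
Need 25⁻¹ mod 6. Extended Euclid on (6, 1):
6 = 6×1 + 0
25⁻¹ ≡ 1 (mod 6), so k ≡ 1·4 ≡ 4 (mod 6).
x = 2 + 25·4 = 102.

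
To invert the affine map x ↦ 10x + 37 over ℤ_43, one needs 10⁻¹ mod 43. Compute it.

Run Euclid on (43, 10):
43 = 4×10 + 3
10 = 3×3 + 1
3 = 3×1 + 0
The gcd is 1. Working backward:
1 = 10 − 3·3
1 = −3·43 + 13·10
So 10·13 ≡ 1 (mod 43).

13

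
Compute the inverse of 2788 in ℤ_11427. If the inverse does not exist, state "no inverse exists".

6316

Apply the Euclidean algorithm to 11427 and 2788:
11427 = 4×2788 + 275
2788 = 10×275 + 38
275 = 7×38 + 9
38 = 4×9 + 2
9 = 4×2 + 1
2 = 2×1 + 0
The gcd is 1. Working backward:
1 = 9 − 4·2
1 = −4·38 + 17·9
1 = 17·275 − 123·38
1 = −123·2788 + 1247·275
1 = 1247·11427 − 5111·2788
Hence 2788⁻¹ ≡ -5111 ≡ 6316 (mod 11427).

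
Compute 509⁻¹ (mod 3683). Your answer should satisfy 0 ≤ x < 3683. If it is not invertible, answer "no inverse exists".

gcd(3683, 509) by repeated division:
3683 = 7×509 + 120
509 = 4×120 + 29
120 = 4×29 + 4
29 = 7×4 + 1
4 = 4×1 + 0
gcd = 1, so the inverse exists. Back-substitute:
1 = 29 − 7·4
1 = −7·120 + 29·29
1 = 29·509 − 123·120
1 = −123·3683 + 890·509
So 509·890 ≡ 1 (mod 3683).

890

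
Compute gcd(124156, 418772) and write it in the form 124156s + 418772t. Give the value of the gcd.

4

Repeated division:
418772 = 3*124156 + 46304
124156 = 2*46304 + 31548
46304 = 1*31548 + 14756
31548 = 2*14756 + 2036
14756 = 7*2036 + 504
2036 = 4*504 + 20
504 = 25*20 + 4
20 = 5*4 + 0
gcd(124156, 418772) = 4.
Working backward:
4 = 504 − 25·20
4 = −25·2036 + 101·504
4 = 101·14756 − 732·2036
4 = −732·31548 + 1565·14756
4 = 1565·46304 − 2297·31548
4 = −2297·124156 + 6159·46304
4 = 6159·418772 − 20774·124156
So 4 = (6159)·418772 + (-20774)·124156.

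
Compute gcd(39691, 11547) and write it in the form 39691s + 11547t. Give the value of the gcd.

Euclidean algorithm:
39691 = 3×11547 + 5050
11547 = 2×5050 + 1447
5050 = 3×1447 + 709
1447 = 2×709 + 29
709 = 24×29 + 13
29 = 2×13 + 3
13 = 4×3 + 1
3 = 3×1 + 0
gcd(39691, 11547) = 1.
Express as a combination:
1 = 13 − 4·3
1 = −4·29 + 9·13
1 = 9·709 − 220·29
1 = −220·1447 + 449·709
1 = 449·5050 − 1567·1447
1 = −1567·11547 + 3583·5050
1 = 3583·39691 − 12316·11547
So 1 = (3583)·39691 + (-12316)·11547.

1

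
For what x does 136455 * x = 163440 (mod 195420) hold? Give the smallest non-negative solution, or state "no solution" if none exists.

First find gcd(136455, 195420):
195420 = 1×136455 + 58965
136455 = 2×58965 + 18525
58965 = 3×18525 + 3390
18525 = 5×3390 + 1575
3390 = 2×1575 + 240
1575 = 6×240 + 135
240 = 1×135 + 105
135 = 1×105 + 30
105 = 3×30 + 15
30 = 2×15 + 0
gcd = 15 and 15 | 163440, so solutions exist. Divide through by 15: 9097x ≡ 10896 (mod 13028).
Now find 9097⁻¹ mod 13028:
13028 = 1×9097 + 3931
9097 = 2×3931 + 1235
3931 = 3×1235 + 226
1235 = 5×226 + 105
226 = 2×105 + 16
105 = 6×16 + 9
16 = 1×9 + 7
9 = 1×7 + 2
7 = 3×2 + 1
2 = 2×1 + 0
Back-substitute:
1 = 7 − 3·2
1 = −3·9 + 4·7
1 = 4·16 − 7·9
1 = −7·105 + 46·16
1 = 46·226 − 99·105
1 = −99·1235 + 541·226
1 = 541·3931 − 1722·1235
1 = −1722·9097 + 3985·3931
1 = 3985·13028 − 5707·9097
So 9097·(-5707) ≡ 1 (mod 13028), i.e. 9097⁻¹ ≡ 7321.
Then x ≡ 7321·10896 ≡ 12200 (mod 13028); the smallest non-negative solution is x = 12200.

12200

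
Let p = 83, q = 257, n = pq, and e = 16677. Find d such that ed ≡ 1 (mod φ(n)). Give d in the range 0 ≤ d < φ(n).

φ(n) = (p−1)(q−1) = 82·256 = 20992.
Need d with 16677·d ≡ 1 (mod 20992). Apply the extended Euclidean algorithm:
20992 = 1·16677 + 4315
16677 = 3·4315 + 3732
4315 = 1·3732 + 583
3732 = 6·583 + 234
583 = 2·234 + 115
234 = 2·115 + 4
115 = 28·4 + 3
4 = 1·3 + 1
3 = 3·1 + 0
Back-substitute:
1 = 4 − 3
1 = −115 + 29·4
1 = 29·234 − 59·115
1 = −59·583 + 147·234
1 = 147·3732 − 941·583
1 = −941·4315 + 1088·3732
1 = 1088·16677 − 4205·4315
1 = −4205·20992 + 5293·16677
So 16677·5293 ≡ 1 (mod 20992), hence d = 5293.

5293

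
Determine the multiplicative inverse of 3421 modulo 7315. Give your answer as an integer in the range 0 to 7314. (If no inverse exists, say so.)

no inverse exists

Compute gcd(3421, 7315):
7315 = 2×3421 + 473
3421 = 7×473 + 110
473 = 4×110 + 33
110 = 3×33 + 11
33 = 3×11 + 0
gcd(3421, 7315) = 11 ≠ 1, so 3421 has no multiplicative inverse modulo 7315.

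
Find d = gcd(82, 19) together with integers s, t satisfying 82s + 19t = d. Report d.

1

Euclidean algorithm:
82 = 4×19 + 6
19 = 3×6 + 1
6 = 6×1 + 0
gcd(82, 19) = 1.
Back-substituting:
1 = 19 − 3·6
1 = −3·82 + 13·19
So 1 = (-3)·82 + (13)·19.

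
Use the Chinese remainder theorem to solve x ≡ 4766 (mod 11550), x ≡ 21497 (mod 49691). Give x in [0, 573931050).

283707416

Write x = 4766 + 11550·k. Then 11550·k ≡ 21497 − 4766 ≡ 16731 (mod 49691).
Need 11550⁻¹ mod 49691. Extended Euclid on (49691, 11550):
49691 = 4×11550 + 3491
11550 = 3×3491 + 1077
3491 = 3×1077 + 260
1077 = 4×260 + 37
260 = 7×37 + 1
37 = 37×1 + 0
Back-substitute:
1 = 260 − 7·37
1 = −7·1077 + 29·260
1 = 29·3491 − 94·1077
1 = −94·11550 + 311·3491
1 = 311·49691 − 1338·11550
11550⁻¹ ≡ 48353 (mod 49691), so k ≡ 48353·16731 ≡ 24563 (mod 49691).
x = 4766 + 11550·24563 = 283707416.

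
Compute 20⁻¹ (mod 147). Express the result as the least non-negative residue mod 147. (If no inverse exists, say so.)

125

Extended Euclidean algorithm:
147 = 7*20 + 7
20 = 2*7 + 6
7 = 1*6 + 1
6 = 6*1 + 0
The gcd is 1. Working backward:
1 = 7 − 6
1 = −20 + 3·7
1 = 3·147 − 22·20
Hence 20⁻¹ ≡ -22 ≡ 125 (mod 147).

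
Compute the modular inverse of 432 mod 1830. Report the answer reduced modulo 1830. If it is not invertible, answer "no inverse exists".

Euclidean algorithm on 1830, 432:
1830 = 4×432 + 102
432 = 4×102 + 24
102 = 4×24 + 6
24 = 4×6 + 0
The gcd is 6, not 1, hence no inverse exists.

no inverse exists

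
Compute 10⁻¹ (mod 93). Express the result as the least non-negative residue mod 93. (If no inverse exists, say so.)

Extended Euclidean algorithm:
93 = 9·10 + 3
10 = 3·3 + 1
3 = 3·1 + 0
The gcd is 1. Working backward:
1 = 10 − 3·3
1 = −3·93 + 28·10
So 10·28 ≡ 1 (mod 93).

28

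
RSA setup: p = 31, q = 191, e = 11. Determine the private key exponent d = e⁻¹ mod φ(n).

φ(n) = (p−1)(q−1) = 30·190 = 5700.
Need d with 11·d ≡ 1 (mod 5700). Apply the extended Euclidean algorithm:
5700 = 518×11 + 2
11 = 5×2 + 1
2 = 2×1 + 0
Back-substitute:
1 = 11 − 5·2
1 = −5·5700 + 2591·11
So 11·2591 ≡ 1 (mod 5700), hence d = 2591.

2591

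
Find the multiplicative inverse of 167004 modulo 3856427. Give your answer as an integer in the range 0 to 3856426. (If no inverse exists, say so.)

Extended Euclidean algorithm:
3856427 = 23*167004 + 15335
167004 = 10*15335 + 13654
15335 = 1*13654 + 1681
13654 = 8*1681 + 206
1681 = 8*206 + 33
206 = 6*33 + 8
33 = 4*8 + 1
8 = 8*1 + 0
Since gcd(167004, 3856427) = 1, back-substitute to write 1 as a combination:
1 = 33 − 4·8
1 = −4·206 + 25·33
1 = 25·1681 − 204·206
1 = −204·13654 + 1657·1681
1 = 1657·15335 − 1861·13654
1 = −1861·167004 + 20267·15335
1 = 20267·3856427 − 468002·167004
Hence 167004⁻¹ ≡ -468002 ≡ 3388425 (mod 3856427).

3388425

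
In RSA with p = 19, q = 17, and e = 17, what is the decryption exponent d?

φ(n) = (p−1)(q−1) = 18·16 = 288.
Need d with 17·d ≡ 1 (mod 288). Apply the extended Euclidean algorithm:
288 = 16·17 + 16
17 = 1·16 + 1
16 = 16·1 + 0
Back-substitute:
1 = 17 − 16
1 = −288 + 17·17
So 17·17 ≡ 1 (mod 288), hence d = 17.

17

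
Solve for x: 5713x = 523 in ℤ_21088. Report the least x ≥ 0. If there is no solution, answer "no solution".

4795

First find gcd(5713, 21088):
21088 = 3×5713 + 3949
5713 = 1×3949 + 1764
3949 = 2×1764 + 421
1764 = 4×421 + 80
421 = 5×80 + 21
80 = 3×21 + 17
21 = 1×17 + 4
17 = 4×4 + 1
4 = 4×1 + 0
gcd = 1, so a unique solution mod 21088 exists.
Back-substitute for the Bézout coefficients:
1 = 17 − 4·4
1 = −4·21 + 5·17
1 = 5·80 − 19·21
1 = −19·421 + 100·80
1 = 100·1764 − 419·421
1 = −419·3949 + 938·1764
1 = 938·5713 − 1357·3949
1 = −1357·21088 + 5009·5713
So 5713·(5009) ≡ 1 (mod 21088), giving 5713⁻¹ ≡ 5009.
x ≡ 5713⁻¹·523 ≡ 5009·523 ≡ 4795 (mod 21088).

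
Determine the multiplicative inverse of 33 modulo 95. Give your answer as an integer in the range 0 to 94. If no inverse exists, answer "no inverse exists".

72

Apply the Euclidean algorithm to 95 and 33:
95 = 2×33 + 29
33 = 1×29 + 4
29 = 7×4 + 1
4 = 4×1 + 0
Since gcd(33, 95) = 1, back-substitute to write 1 as a combination:
1 = 29 − 7·4
1 = −7·33 + 8·29
1 = 8·95 − 23·33
Thus 33·(-23) ≡ 1 (mod 95); reducing, -23 mod 95 = 72.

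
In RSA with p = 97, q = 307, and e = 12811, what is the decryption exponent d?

φ(n) = (p−1)(q−1) = 96·306 = 29376.
Need d with 12811·d ≡ 1 (mod 29376). Apply the extended Euclidean algorithm:
29376 = 2*12811 + 3754
12811 = 3*3754 + 1549
3754 = 2*1549 + 656
1549 = 2*656 + 237
656 = 2*237 + 182
237 = 1*182 + 55
182 = 3*55 + 17
55 = 3*17 + 4
17 = 4*4 + 1
4 = 4*1 + 0
Back-substitute:
1 = 17 − 4·4
1 = −4·55 + 13·17
1 = 13·182 − 43·55
1 = −43·237 + 56·182
1 = 56·656 − 155·237
1 = −155·1549 + 366·656
1 = 366·3754 − 887·1549
1 = −887·12811 + 3027·3754
1 = 3027·29376 − 6941·12811
So 12811·(-6941) ≡ 1 (mod 29376), hence d ≡ -6941 ≡ 22435 (mod 29376).

22435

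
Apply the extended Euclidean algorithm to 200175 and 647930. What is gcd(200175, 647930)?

Apply Euclid's algorithm to 647930 and 200175:
647930 = 3·200175 + 47405
200175 = 4·47405 + 10555
47405 = 4·10555 + 5185
10555 = 2·5185 + 185
5185 = 28·185 + 5
185 = 37·5 + 0
gcd(200175, 647930) = 5.
Working backward:
5 = 5185 − 28·185
5 = −28·10555 + 57·5185
5 = 57·47405 − 256·10555
5 = −256·200175 + 1081·47405
5 = 1081·647930 − 3499·200175
So 5 = (1081)·647930 + (-3499)·200175.

5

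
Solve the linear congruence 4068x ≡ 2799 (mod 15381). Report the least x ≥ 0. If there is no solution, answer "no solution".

1290

First find gcd(4068, 15381):
15381 = 3×4068 + 3177
4068 = 1×3177 + 891
3177 = 3×891 + 504
891 = 1×504 + 387
504 = 1×387 + 117
387 = 3×117 + 36
117 = 3×36 + 9
36 = 4×9 + 0
gcd = 9 and 9 | 2799, so solutions exist. Divide through by 9: 452x ≡ 311 (mod 1709).
Now find 452⁻¹ mod 1709:
1709 = 3·452 + 353
452 = 1·353 + 99
353 = 3·99 + 56
99 = 1·56 + 43
56 = 1·43 + 13
43 = 3·13 + 4
13 = 3·4 + 1
4 = 4·1 + 0
Back-substitute:
1 = 13 − 3·4
1 = −3·43 + 10·13
1 = 10·56 − 13·43
1 = −13·99 + 23·56
1 = 23·353 − 82·99
1 = −82·452 + 105·353
1 = 105·1709 − 397·452
So 452·(-397) ≡ 1 (mod 1709), i.e. 452⁻¹ ≡ 1312.
Then x ≡ 1312·311 ≡ 1290 (mod 1709); the smallest non-negative solution is x = 1290.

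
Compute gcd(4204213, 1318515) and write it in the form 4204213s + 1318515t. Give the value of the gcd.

Repeated division:
4204213 = 3×1318515 + 248668
1318515 = 5×248668 + 75175
248668 = 3×75175 + 23143
75175 = 3×23143 + 5746
23143 = 4×5746 + 159
5746 = 36×159 + 22
159 = 7×22 + 5
22 = 4×5 + 2
5 = 2×2 + 1
2 = 2×1 + 0
gcd(4204213, 1318515) = 1.
Express as a combination:
1 = 5 − 2·2
1 = −2·22 + 9·5
1 = 9·159 − 65·22
1 = −65·5746 + 2349·159
1 = 2349·23143 − 9461·5746
1 = −9461·75175 + 30732·23143
1 = 30732·248668 − 101657·75175
1 = −101657·1318515 + 539017·248668
1 = 539017·4204213 − 1718708·1318515
So 1 = (539017)·4204213 + (-1718708)·1318515.

1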